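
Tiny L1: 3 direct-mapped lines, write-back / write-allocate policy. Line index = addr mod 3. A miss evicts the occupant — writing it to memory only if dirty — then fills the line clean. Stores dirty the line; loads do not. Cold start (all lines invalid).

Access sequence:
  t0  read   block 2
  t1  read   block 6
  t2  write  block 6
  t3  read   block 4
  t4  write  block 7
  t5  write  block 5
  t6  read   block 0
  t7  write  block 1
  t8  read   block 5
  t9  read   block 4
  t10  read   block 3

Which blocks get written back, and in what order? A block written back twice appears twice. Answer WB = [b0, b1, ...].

WB = [6, 7, 1]

  0 | R B2 → L2 miss [-]
  1 | R B6 → L0 miss [-]
  2 | W B6 → L0 hit [D]
  3 | R B4 → L1 miss [-]
  4 | W B7 → L1 miss [D]
  5 | W B5 → L2 miss [D]
  6 | R B0 → L0 miss wb→B6 [-]
  7 | W B1 → L1 miss wb→B7 [D]
  8 | R B5 → L2 hit [D]
  9 | R B4 → L1 miss wb→B1 [-]
  10 | R B3 → L0 miss [-]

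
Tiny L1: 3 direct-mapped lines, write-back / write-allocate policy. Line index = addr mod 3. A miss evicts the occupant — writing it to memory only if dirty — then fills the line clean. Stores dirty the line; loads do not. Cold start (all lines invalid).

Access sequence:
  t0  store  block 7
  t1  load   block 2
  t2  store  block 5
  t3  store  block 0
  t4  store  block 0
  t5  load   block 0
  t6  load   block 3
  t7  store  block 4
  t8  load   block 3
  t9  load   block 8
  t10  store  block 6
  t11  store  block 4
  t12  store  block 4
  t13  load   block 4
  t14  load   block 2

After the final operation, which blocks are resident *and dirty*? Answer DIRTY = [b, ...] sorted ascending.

DIRTY = [4, 6]

0: W B7 -> L1 miss  d=D]
1: R B2 -> L2 miss  d=-]
2: W B5 -> L2 miss  d=D]
3: W B0 -> L0 miss  d=D]
4: W B0 -> L0 hit  d=D]
5: R B0 -> L0 hit  d=D]
6: R B3 -> L0 miss wb->B0  d=-]
7: W B4 -> L1 miss wb->B7  d=D]
8: R B3 -> L0 hit  d=-]
9: R B8 -> L2 miss wb->B5  d=-]
10: W B6 -> L0 miss  d=D]
11: W B4 -> L1 hit  d=D]
12: W B4 -> L1 hit  d=D]
13: R B4 -> L1 hit  d=D]
14: R B2 -> L2 miss  d=-]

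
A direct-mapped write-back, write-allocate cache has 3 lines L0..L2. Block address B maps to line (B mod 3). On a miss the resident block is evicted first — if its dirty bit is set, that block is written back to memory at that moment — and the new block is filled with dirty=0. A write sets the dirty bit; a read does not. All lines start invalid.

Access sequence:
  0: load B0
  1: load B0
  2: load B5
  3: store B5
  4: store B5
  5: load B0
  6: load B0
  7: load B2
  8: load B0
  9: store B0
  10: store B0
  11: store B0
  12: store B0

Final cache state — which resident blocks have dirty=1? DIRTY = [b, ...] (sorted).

0: R B0 -> L0 miss  d=-]
1: R B0 -> L0 hit  d=-]
2: R B5 -> L2 miss  d=-]
3: W B5 -> L2 hit  d=D]
4: W B5 -> L2 hit  d=D]
5: R B0 -> L0 hit  d=-]
6: R B0 -> L0 hit  d=-]
7: R B2 -> L2 miss wb->B5  d=-]
8: R B0 -> L0 hit  d=-]
9: W B0 -> L0 hit  d=D]
10: W B0 -> L0 hit  d=D]
11: W B0 -> L0 hit  d=D]
12: W B0 -> L0 hit  d=D]

DIRTY = [0]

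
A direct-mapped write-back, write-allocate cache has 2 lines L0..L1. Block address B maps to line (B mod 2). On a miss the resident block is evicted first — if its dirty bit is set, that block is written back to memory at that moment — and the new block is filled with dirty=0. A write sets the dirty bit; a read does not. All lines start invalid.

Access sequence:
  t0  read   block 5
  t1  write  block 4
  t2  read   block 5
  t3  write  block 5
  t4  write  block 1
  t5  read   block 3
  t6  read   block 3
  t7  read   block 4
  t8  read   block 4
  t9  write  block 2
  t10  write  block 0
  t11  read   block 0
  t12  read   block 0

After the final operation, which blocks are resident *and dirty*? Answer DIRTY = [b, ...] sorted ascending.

DIRTY = [0]

  0 | R B5 → L1 miss [-]
  1 | W B4 → L0 miss [D]
  2 | R B5 → L1 hit [-]
  3 | W B5 → L1 hit [D]
  4 | W B1 → L1 miss wb→B5 [D]
  5 | R B3 → L1 miss wb→B1 [-]
  6 | R B3 → L1 hit [-]
  7 | R B4 → L0 hit [D]
  8 | R B4 → L0 hit [D]
  9 | W B2 → L0 miss wb→B4 [D]
  10 | W B0 → L0 miss wb→B2 [D]
  11 | R B0 → L0 hit [D]
  12 | R B0 → L0 hit [D]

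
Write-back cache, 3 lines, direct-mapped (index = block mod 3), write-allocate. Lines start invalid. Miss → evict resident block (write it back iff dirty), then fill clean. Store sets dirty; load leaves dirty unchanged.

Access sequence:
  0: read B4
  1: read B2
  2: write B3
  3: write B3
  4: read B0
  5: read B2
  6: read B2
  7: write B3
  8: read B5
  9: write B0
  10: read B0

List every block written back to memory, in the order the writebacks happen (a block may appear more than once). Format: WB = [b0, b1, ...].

  0 | R B4 → L1 miss [-]
  1 | R B2 → L2 miss [-]
  2 | W B3 → L0 miss [D]
  3 | W B3 → L0 hit [D]
  4 | R B0 → L0 miss wb→B3 [-]
  5 | R B2 → L2 hit [-]
  6 | R B2 → L2 hit [-]
  7 | W B3 → L0 miss [D]
  8 | R B5 → L2 miss [-]
  9 | W B0 → L0 miss wb→B3 [D]
  10 | R B0 → L0 hit [D]

WB = [3, 3]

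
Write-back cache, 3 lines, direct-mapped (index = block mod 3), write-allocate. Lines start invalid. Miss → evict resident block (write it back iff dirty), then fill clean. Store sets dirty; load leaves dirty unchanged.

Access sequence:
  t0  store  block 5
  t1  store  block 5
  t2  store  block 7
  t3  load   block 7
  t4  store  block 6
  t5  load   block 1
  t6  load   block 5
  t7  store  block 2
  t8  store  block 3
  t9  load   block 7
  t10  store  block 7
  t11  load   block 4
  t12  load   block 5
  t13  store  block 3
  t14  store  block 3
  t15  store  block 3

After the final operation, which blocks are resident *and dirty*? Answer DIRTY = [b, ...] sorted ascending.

DIRTY = [3]

0: W B5 → L2 miss [D]
1: W B5 → L2 hit [D]
2: W B7 → L1 miss [D]
3: R B7 → L1 hit [D]
4: W B6 → L0 miss [D]
5: R B1 → L1 miss wb→B7 [-]
6: R B5 → L2 hit [D]
7: W B2 → L2 miss wb→B5 [D]
8: W B3 → L0 miss wb→B6 [D]
9: R B7 → L1 miss [-]
10: W B7 → L1 hit [D]
11: R B4 → L1 miss wb→B7 [-]
12: R B5 → L2 miss wb→B2 [-]
13: W B3 → L0 hit [D]
14: W B3 → L0 hit [D]
15: W B3 → L0 hit [D]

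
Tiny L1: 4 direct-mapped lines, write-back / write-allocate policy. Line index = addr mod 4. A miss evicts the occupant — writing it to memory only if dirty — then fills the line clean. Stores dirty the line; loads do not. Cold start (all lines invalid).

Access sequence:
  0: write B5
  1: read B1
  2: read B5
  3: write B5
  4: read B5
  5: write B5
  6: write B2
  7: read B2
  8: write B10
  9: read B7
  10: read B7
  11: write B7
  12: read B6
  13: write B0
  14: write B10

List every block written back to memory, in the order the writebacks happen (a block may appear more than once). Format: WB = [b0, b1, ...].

WB = [5, 2, 10]

0: W B5 -> L1 miss  d=D]
1: R B1 -> L1 miss wb->B5  d=-]
2: R B5 -> L1 miss  d=-]
3: W B5 -> L1 hit  d=D]
4: R B5 -> L1 hit  d=D]
5: W B5 -> L1 hit  d=D]
6: W B2 -> L2 miss  d=D]
7: R B2 -> L2 hit  d=D]
8: W B10 -> L2 miss wb->B2  d=D]
9: R B7 -> L3 miss  d=-]
10: R B7 -> L3 hit  d=-]
11: W B7 -> L3 hit  d=D]
12: R B6 -> L2 miss wb->B10  d=-]
13: W B0 -> L0 miss  d=D]
14: W B10 -> L2 miss  d=D]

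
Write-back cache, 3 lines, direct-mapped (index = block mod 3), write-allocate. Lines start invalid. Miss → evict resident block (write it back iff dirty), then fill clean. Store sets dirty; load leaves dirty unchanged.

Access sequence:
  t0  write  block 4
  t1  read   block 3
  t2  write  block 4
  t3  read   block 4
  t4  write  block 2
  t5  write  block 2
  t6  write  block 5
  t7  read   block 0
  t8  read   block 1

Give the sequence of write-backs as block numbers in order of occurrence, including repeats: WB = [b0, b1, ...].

WB = [2, 4]

0: W B4 -> L1 miss  d=D]
1: R B3 -> L0 miss  d=-]
2: W B4 -> L1 hit  d=D]
3: R B4 -> L1 hit  d=D]
4: W B2 -> L2 miss  d=D]
5: W B2 -> L2 hit  d=D]
6: W B5 -> L2 miss wb->B2  d=D]
7: R B0 -> L0 miss  d=-]
8: R B1 -> L1 miss wb->B4  d=-]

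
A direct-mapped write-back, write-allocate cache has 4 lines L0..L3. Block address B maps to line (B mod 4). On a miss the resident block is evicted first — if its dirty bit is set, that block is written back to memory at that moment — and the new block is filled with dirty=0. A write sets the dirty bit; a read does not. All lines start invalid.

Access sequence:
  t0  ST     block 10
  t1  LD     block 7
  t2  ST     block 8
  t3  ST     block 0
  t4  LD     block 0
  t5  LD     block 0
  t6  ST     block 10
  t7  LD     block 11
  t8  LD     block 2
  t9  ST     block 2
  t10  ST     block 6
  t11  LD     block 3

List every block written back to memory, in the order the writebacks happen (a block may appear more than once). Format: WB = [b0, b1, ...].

WB = [8, 10, 2]

0: W B10 → L2 miss [D]
1: R B7 → L3 miss [-]
2: W B8 → L0 miss [D]
3: W B0 → L0 miss wb→B8 [D]
4: R B0 → L0 hit [D]
5: R B0 → L0 hit [D]
6: W B10 → L2 hit [D]
7: R B11 → L3 miss [-]
8: R B2 → L2 miss wb→B10 [-]
9: W B2 → L2 hit [D]
10: W B6 → L2 miss wb→B2 [D]
11: R B3 → L3 miss [-]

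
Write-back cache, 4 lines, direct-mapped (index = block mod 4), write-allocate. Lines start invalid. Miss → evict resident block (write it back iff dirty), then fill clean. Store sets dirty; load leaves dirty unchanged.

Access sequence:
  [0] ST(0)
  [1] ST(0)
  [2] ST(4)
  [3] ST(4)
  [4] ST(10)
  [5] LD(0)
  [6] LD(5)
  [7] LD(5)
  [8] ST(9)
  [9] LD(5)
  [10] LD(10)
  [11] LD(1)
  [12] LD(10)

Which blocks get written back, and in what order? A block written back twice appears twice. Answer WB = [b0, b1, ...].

WB = [0, 4, 9]

0: W B0 -> L0 miss  d=D]
1: W B0 -> L0 hit  d=D]
2: W B4 -> L0 miss wb->B0  d=D]
3: W B4 -> L0 hit  d=D]
4: W B10 -> L2 miss  d=D]
5: R B0 -> L0 miss wb->B4  d=-]
6: R B5 -> L1 miss  d=-]
7: R B5 -> L1 hit  d=-]
8: W B9 -> L1 miss  d=D]
9: R B5 -> L1 miss wb->B9  d=-]
10: R B10 -> L2 hit  d=D]
11: R B1 -> L1 miss  d=-]
12: R B10 -> L2 hit  d=D]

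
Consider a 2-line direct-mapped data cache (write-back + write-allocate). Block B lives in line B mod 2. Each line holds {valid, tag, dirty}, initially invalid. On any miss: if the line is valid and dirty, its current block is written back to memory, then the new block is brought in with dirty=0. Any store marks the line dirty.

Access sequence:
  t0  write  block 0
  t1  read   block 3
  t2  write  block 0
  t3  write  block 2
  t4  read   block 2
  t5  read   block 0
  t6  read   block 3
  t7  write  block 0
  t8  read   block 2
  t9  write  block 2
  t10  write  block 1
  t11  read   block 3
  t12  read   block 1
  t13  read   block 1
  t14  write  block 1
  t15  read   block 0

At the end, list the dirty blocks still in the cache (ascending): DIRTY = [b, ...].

DIRTY = [1]

0: W B0 → L0 miss [D]
1: R B3 → L1 miss [-]
2: W B0 → L0 hit [D]
3: W B2 → L0 miss wb→B0 [D]
4: R B2 → L0 hit [D]
5: R B0 → L0 miss wb→B2 [-]
6: R B3 → L1 hit [-]
7: W B0 → L0 hit [D]
8: R B2 → L0 miss wb→B0 [-]
9: W B2 → L0 hit [D]
10: W B1 → L1 miss [D]
11: R B3 → L1 miss wb→B1 [-]
12: R B1 → L1 miss [-]
13: R B1 → L1 hit [-]
14: W B1 → L1 hit [D]
15: R B0 → L0 miss wb→B2 [-]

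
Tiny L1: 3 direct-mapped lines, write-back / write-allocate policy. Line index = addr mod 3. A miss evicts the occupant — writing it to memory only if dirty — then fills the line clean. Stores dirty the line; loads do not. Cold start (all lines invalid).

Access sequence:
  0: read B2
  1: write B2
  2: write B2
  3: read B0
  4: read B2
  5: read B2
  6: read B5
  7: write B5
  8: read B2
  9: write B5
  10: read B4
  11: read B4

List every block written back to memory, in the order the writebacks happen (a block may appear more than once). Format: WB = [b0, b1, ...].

WB = [2, 5]

  0 | R B2 → L2 miss [-]
  1 | W B2 → L2 hit [D]
  2 | W B2 → L2 hit [D]
  3 | R B0 → L0 miss [-]
  4 | R B2 → L2 hit [D]
  5 | R B2 → L2 hit [D]
  6 | R B5 → L2 miss wb→B2 [-]
  7 | W B5 → L2 hit [D]
  8 | R B2 → L2 miss wb→B5 [-]
  9 | W B5 → L2 miss [D]
  10 | R B4 → L1 miss [-]
  11 | R B4 → L1 hit [-]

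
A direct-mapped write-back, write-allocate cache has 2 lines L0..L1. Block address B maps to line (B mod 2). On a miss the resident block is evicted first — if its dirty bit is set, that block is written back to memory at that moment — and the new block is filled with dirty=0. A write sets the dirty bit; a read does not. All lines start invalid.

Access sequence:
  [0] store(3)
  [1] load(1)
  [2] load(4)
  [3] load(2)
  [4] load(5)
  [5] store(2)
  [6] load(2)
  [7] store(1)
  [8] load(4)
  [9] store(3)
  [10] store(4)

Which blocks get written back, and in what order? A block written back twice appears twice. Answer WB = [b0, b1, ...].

WB = [3, 2, 1]

0: W B3 → L1 miss [D]
1: R B1 → L1 miss wb→B3 [-]
2: R B4 → L0 miss [-]
3: R B2 → L0 miss [-]
4: R B5 → L1 miss [-]
5: W B2 → L0 hit [D]
6: R B2 → L0 hit [D]
7: W B1 → L1 miss [D]
8: R B4 → L0 miss wb→B2 [-]
9: W B3 → L1 miss wb→B1 [D]
10: W B4 → L0 hit [D]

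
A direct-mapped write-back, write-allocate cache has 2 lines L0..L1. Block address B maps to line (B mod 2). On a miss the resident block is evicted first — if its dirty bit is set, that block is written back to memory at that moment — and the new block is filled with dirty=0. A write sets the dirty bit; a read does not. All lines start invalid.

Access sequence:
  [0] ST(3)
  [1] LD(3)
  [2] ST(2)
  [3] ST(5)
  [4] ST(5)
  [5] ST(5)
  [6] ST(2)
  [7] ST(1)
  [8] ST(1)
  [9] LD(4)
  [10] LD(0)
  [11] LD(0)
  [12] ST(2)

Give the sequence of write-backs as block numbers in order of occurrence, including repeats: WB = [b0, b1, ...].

  0 | W B3 → L1 miss [D]
  1 | R B3 → L1 hit [D]
  2 | W B2 → L0 miss [D]
  3 | W B5 → L1 miss wb→B3 [D]
  4 | W B5 → L1 hit [D]
  5 | W B5 → L1 hit [D]
  6 | W B2 → L0 hit [D]
  7 | W B1 → L1 miss wb→B5 [D]
  8 | W B1 → L1 hit [D]
  9 | R B4 → L0 miss wb→B2 [-]
  10 | R B0 → L0 miss [-]
  11 | R B0 → L0 hit [-]
  12 | W B2 → L0 miss [D]

WB = [3, 5, 2]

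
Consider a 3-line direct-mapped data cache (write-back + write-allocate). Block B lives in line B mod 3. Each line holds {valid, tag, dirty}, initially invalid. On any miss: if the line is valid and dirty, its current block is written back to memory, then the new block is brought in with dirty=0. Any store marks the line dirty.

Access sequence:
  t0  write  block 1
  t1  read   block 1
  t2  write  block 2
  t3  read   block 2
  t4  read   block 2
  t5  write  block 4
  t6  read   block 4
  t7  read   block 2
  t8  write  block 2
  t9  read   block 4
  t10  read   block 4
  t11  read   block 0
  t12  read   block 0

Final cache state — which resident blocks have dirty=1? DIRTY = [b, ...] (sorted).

DIRTY = [2, 4]

  0 | W B1 → L1 miss [D]
  1 | R B1 → L1 hit [D]
  2 | W B2 → L2 miss [D]
  3 | R B2 → L2 hit [D]
  4 | R B2 → L2 hit [D]
  5 | W B4 → L1 miss wb→B1 [D]
  6 | R B4 → L1 hit [D]
  7 | R B2 → L2 hit [D]
  8 | W B2 → L2 hit [D]
  9 | R B4 → L1 hit [D]
  10 | R B4 → L1 hit [D]
  11 | R B0 → L0 miss [-]
  12 | R B0 → L0 hit [-]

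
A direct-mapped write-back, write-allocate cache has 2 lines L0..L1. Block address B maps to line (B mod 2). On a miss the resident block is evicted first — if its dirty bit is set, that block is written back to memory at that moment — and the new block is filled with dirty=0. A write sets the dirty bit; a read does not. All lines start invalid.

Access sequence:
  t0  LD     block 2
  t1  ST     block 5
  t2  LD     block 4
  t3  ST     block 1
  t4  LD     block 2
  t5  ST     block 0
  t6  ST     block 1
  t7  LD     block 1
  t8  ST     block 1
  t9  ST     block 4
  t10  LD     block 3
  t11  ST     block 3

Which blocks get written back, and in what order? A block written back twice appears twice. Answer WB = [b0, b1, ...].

0: R B2 → L0 miss [-]
1: W B5 → L1 miss [D]
2: R B4 → L0 miss [-]
3: W B1 → L1 miss wb→B5 [D]
4: R B2 → L0 miss [-]
5: W B0 → L0 miss [D]
6: W B1 → L1 hit [D]
7: R B1 → L1 hit [D]
8: W B1 → L1 hit [D]
9: W B4 → L0 miss wb→B0 [D]
10: R B3 → L1 miss wb→B1 [-]
11: W B3 → L1 hit [D]

WB = [5, 0, 1]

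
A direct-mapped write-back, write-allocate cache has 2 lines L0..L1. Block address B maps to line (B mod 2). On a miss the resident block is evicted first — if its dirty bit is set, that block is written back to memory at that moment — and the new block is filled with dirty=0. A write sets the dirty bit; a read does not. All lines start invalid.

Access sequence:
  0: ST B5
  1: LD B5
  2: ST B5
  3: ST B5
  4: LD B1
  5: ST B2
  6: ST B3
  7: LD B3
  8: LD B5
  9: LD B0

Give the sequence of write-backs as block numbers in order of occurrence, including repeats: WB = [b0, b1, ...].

WB = [5, 3, 2]

  0 | W B5 → L1 miss [D]
  1 | R B5 → L1 hit [D]
  2 | W B5 → L1 hit [D]
  3 | W B5 → L1 hit [D]
  4 | R B1 → L1 miss wb→B5 [-]
  5 | W B2 → L0 miss [D]
  6 | W B3 → L1 miss [D]
  7 | R B3 → L1 hit [D]
  8 | R B5 → L1 miss wb→B3 [-]
  9 | R B0 → L0 miss wb→B2 [-]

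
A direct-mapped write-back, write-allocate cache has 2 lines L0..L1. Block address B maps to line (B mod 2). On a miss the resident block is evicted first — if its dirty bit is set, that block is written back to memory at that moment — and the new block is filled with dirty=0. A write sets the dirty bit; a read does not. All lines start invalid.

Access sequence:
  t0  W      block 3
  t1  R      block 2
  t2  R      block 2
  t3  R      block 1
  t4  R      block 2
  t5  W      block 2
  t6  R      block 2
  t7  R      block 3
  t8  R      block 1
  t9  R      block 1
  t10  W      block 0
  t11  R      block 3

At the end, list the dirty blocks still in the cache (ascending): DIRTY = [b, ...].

DIRTY = [0]

  0 | W B3 → L1 miss [D]
  1 | R B2 → L0 miss [-]
  2 | R B2 → L0 hit [-]
  3 | R B1 → L1 miss wb→B3 [-]
  4 | R B2 → L0 hit [-]
  5 | W B2 → L0 hit [D]
  6 | R B2 → L0 hit [D]
  7 | R B3 → L1 miss [-]
  8 | R B1 → L1 miss [-]
  9 | R B1 → L1 hit [-]
  10 | W B0 → L0 miss wb→B2 [D]
  11 | R B3 → L1 miss [-]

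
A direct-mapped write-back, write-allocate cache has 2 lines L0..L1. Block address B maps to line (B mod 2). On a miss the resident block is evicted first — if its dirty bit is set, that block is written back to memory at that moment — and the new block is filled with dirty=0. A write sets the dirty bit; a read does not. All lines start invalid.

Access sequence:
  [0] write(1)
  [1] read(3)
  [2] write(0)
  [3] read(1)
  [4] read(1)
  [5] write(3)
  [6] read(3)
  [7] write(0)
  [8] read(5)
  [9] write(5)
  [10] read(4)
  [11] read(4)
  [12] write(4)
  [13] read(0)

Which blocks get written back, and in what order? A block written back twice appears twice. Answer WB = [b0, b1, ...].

0: W B1 → L1 miss [D]
1: R B3 → L1 miss wb→B1 [-]
2: W B0 → L0 miss [D]
3: R B1 → L1 miss [-]
4: R B1 → L1 hit [-]
5: W B3 → L1 miss [D]
6: R B3 → L1 hit [D]
7: W B0 → L0 hit [D]
8: R B5 → L1 miss wb→B3 [-]
9: W B5 → L1 hit [D]
10: R B4 → L0 miss wb→B0 [-]
11: R B4 → L0 hit [-]
12: W B4 → L0 hit [D]
13: R B0 → L0 miss wb→B4 [-]

WB = [1, 3, 0, 4]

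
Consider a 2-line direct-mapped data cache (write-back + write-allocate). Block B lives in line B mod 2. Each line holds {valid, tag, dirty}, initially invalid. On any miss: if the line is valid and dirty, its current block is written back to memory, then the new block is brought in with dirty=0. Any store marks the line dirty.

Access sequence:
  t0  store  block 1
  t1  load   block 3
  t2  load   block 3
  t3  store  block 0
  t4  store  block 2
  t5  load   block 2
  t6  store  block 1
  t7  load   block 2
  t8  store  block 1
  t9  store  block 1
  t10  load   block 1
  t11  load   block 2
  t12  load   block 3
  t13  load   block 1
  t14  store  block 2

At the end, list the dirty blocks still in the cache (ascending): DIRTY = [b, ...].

  0 | W B1 → L1 miss [D]
  1 | R B3 → L1 miss wb→B1 [-]
  2 | R B3 → L1 hit [-]
  3 | W B0 → L0 miss [D]
  4 | W B2 → L0 miss wb→B0 [D]
  5 | R B2 → L0 hit [D]
  6 | W B1 → L1 miss [D]
  7 | R B2 → L0 hit [D]
  8 | W B1 → L1 hit [D]
  9 | W B1 → L1 hit [D]
  10 | R B1 → L1 hit [D]
  11 | R B2 → L0 hit [D]
  12 | R B3 → L1 miss wb→B1 [-]
  13 | R B1 → L1 miss [-]
  14 | W B2 → L0 hit [D]

DIRTY = [2]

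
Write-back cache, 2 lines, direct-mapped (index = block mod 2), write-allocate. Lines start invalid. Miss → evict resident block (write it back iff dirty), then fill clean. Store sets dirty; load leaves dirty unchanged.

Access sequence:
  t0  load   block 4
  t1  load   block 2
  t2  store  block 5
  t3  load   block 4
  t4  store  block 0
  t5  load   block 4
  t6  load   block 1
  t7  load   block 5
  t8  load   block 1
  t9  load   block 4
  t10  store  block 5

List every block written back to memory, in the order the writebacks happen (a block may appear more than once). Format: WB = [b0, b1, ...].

  0 | R B4 → L0 miss [-]
  1 | R B2 → L0 miss [-]
  2 | W B5 → L1 miss [D]
  3 | R B4 → L0 miss [-]
  4 | W B0 → L0 miss [D]
  5 | R B4 → L0 miss wb→B0 [-]
  6 | R B1 → L1 miss wb→B5 [-]
  7 | R B5 → L1 miss [-]
  8 | R B1 → L1 miss [-]
  9 | R B4 → L0 hit [-]
  10 | W B5 → L1 miss [D]

WB = [0, 5]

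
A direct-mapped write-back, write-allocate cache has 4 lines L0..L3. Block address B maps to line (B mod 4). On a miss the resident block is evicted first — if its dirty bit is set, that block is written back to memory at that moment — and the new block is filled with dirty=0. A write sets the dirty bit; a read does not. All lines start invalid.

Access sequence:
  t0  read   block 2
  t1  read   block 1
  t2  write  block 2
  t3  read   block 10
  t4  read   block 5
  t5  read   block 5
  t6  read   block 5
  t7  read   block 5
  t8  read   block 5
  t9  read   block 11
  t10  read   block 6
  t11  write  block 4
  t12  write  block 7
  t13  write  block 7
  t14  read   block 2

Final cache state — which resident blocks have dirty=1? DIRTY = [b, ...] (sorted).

0: R B2 → L2 miss [-]
1: R B1 → L1 miss [-]
2: W B2 → L2 hit [D]
3: R B10 → L2 miss wb→B2 [-]
4: R B5 → L1 miss [-]
5: R B5 → L1 hit [-]
6: R B5 → L1 hit [-]
7: R B5 → L1 hit [-]
8: R B5 → L1 hit [-]
9: R B11 → L3 miss [-]
10: R B6 → L2 miss [-]
11: W B4 → L0 miss [D]
12: W B7 → L3 miss [D]
13: W B7 → L3 hit [D]
14: R B2 → L2 miss [-]

DIRTY = [4, 7]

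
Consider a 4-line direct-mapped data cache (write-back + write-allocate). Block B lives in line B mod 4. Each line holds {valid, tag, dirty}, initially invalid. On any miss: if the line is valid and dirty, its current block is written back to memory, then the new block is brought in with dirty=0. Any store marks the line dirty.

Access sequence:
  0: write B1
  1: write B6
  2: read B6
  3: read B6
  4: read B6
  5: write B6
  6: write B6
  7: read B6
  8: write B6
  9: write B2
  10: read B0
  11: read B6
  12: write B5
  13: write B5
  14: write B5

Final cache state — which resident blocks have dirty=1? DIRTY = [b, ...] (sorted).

  0 | W B1 → L1 miss [D]
  1 | W B6 → L2 miss [D]
  2 | R B6 → L2 hit [D]
  3 | R B6 → L2 hit [D]
  4 | R B6 → L2 hit [D]
  5 | W B6 → L2 hit [D]
  6 | W B6 → L2 hit [D]
  7 | R B6 → L2 hit [D]
  8 | W B6 → L2 hit [D]
  9 | W B2 → L2 miss wb→B6 [D]
  10 | R B0 → L0 miss [-]
  11 | R B6 → L2 miss wb→B2 [-]
  12 | W B5 → L1 miss wb→B1 [D]
  13 | W B5 → L1 hit [D]
  14 | W B5 → L1 hit [D]

DIRTY = [5]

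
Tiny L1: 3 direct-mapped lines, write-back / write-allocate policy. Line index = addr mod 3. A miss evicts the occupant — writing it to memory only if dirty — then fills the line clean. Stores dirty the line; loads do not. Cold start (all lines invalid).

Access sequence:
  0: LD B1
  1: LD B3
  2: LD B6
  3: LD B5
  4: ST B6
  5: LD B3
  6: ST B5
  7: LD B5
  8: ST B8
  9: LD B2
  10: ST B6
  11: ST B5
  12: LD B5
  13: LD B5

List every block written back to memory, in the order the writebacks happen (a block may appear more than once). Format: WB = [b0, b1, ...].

  0 | R B1 → L1 miss [-]
  1 | R B3 → L0 miss [-]
  2 | R B6 → L0 miss [-]
  3 | R B5 → L2 miss [-]
  4 | W B6 → L0 hit [D]
  5 | R B3 → L0 miss wb→B6 [-]
  6 | W B5 → L2 hit [D]
  7 | R B5 → L2 hit [D]
  8 | W B8 → L2 miss wb→B5 [D]
  9 | R B2 → L2 miss wb→B8 [-]
  10 | W B6 → L0 miss [D]
  11 | W B5 → L2 miss [D]
  12 | R B5 → L2 hit [D]
  13 | R B5 → L2 hit [D]

WB = [6, 5, 8]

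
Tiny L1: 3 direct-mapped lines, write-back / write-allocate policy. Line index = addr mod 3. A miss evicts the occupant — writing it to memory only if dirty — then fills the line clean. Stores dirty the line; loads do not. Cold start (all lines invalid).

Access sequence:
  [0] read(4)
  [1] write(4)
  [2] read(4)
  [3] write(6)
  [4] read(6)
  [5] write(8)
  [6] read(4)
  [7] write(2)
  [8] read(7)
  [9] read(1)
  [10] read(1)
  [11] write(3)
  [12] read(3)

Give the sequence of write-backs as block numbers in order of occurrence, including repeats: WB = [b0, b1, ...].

WB = [8, 4, 6]

0: R B4 → L1 miss [-]
1: W B4 → L1 hit [D]
2: R B4 → L1 hit [D]
3: W B6 → L0 miss [D]
4: R B6 → L0 hit [D]
5: W B8 → L2 miss [D]
6: R B4 → L1 hit [D]
7: W B2 → L2 miss wb→B8 [D]
8: R B7 → L1 miss wb→B4 [-]
9: R B1 → L1 miss [-]
10: R B1 → L1 hit [-]
11: W B3 → L0 miss wb→B6 [D]
12: R B3 → L0 hit [D]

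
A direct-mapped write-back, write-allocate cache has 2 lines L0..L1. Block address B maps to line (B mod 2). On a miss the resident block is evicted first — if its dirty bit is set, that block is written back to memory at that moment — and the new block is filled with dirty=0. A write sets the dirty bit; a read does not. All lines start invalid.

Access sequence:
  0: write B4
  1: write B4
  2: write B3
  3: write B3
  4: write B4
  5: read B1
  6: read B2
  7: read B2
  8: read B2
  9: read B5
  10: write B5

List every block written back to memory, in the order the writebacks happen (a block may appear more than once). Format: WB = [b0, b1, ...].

0: W B4 → L0 miss [D]
1: W B4 → L0 hit [D]
2: W B3 → L1 miss [D]
3: W B3 → L1 hit [D]
4: W B4 → L0 hit [D]
5: R B1 → L1 miss wb→B3 [-]
6: R B2 → L0 miss wb→B4 [-]
7: R B2 → L0 hit [-]
8: R B2 → L0 hit [-]
9: R B5 → L1 miss [-]
10: W B5 → L1 hit [D]

WB = [3, 4]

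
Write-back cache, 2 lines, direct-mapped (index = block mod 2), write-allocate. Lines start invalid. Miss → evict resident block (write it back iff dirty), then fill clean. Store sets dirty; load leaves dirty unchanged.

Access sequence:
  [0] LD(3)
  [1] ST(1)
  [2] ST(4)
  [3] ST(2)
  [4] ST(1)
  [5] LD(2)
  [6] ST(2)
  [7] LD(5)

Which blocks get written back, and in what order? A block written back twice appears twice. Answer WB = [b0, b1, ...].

WB = [4, 1]

0: R B3 → L1 miss [-]
1: W B1 → L1 miss [D]
2: W B4 → L0 miss [D]
3: W B2 → L0 miss wb→B4 [D]
4: W B1 → L1 hit [D]
5: R B2 → L0 hit [D]
6: W B2 → L0 hit [D]
7: R B5 → L1 miss wb→B1 [-]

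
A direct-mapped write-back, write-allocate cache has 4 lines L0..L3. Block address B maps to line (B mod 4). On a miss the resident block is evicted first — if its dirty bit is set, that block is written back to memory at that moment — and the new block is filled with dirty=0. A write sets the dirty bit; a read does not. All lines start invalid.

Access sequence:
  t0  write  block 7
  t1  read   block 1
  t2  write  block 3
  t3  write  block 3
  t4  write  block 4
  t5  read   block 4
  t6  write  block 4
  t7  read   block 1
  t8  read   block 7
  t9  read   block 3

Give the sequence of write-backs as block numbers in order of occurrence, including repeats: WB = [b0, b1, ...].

0: W B7 -> L3 miss  d=D]
1: R B1 -> L1 miss  d=-]
2: W B3 -> L3 miss wb->B7  d=D]
3: W B3 -> L3 hit  d=D]
4: W B4 -> L0 miss  d=D]
5: R B4 -> L0 hit  d=D]
6: W B4 -> L0 hit  d=D]
7: R B1 -> L1 hit  d=-]
8: R B7 -> L3 miss wb->B3  d=-]
9: R B3 -> L3 miss  d=-]

WB = [7, 3]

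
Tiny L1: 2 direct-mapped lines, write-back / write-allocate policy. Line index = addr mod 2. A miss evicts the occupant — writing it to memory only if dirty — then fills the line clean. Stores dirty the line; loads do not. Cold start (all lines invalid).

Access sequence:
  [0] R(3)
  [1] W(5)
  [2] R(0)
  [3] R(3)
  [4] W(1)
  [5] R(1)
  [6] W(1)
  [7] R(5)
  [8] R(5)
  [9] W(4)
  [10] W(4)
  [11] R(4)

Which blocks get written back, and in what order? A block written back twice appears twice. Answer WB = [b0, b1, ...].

WB = [5, 1]

  0 | R B3 → L1 miss [-]
  1 | W B5 → L1 miss [D]
  2 | R B0 → L0 miss [-]
  3 | R B3 → L1 miss wb→B5 [-]
  4 | W B1 → L1 miss [D]
  5 | R B1 → L1 hit [D]
  6 | W B1 → L1 hit [D]
  7 | R B5 → L1 miss wb→B1 [-]
  8 | R B5 → L1 hit [-]
  9 | W B4 → L0 miss [D]
  10 | W B4 → L0 hit [D]
  11 | R B4 → L0 hit [D]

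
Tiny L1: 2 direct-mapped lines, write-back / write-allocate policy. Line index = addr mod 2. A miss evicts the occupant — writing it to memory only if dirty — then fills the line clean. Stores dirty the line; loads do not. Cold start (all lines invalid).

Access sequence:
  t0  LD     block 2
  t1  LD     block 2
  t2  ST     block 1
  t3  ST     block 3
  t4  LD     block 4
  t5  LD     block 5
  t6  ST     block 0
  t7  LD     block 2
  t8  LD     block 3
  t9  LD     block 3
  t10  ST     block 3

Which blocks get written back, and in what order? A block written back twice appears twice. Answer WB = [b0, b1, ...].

WB = [1, 3, 0]

  0 | R B2 → L0 miss [-]
  1 | R B2 → L0 hit [-]
  2 | W B1 → L1 miss [D]
  3 | W B3 → L1 miss wb→B1 [D]
  4 | R B4 → L0 miss [-]
  5 | R B5 → L1 miss wb→B3 [-]
  6 | W B0 → L0 miss [D]
  7 | R B2 → L0 miss wb→B0 [-]
  8 | R B3 → L1 miss [-]
  9 | R B3 → L1 hit [-]
  10 | W B3 → L1 hit [D]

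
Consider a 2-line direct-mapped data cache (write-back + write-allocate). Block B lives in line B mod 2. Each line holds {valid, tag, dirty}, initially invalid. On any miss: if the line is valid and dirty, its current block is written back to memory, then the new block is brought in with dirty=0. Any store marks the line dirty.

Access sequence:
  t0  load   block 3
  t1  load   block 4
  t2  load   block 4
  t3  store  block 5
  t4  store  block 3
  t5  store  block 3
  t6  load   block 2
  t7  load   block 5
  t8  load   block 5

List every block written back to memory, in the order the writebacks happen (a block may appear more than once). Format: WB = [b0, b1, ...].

WB = [5, 3]

0: R B3 -> L1 miss  d=-]
1: R B4 -> L0 miss  d=-]
2: R B4 -> L0 hit  d=-]
3: W B5 -> L1 miss  d=D]
4: W B3 -> L1 miss wb->B5  d=D]
5: W B3 -> L1 hit  d=D]
6: R B2 -> L0 miss  d=-]
7: R B5 -> L1 miss wb->B3  d=-]
8: R B5 -> L1 hit  d=-]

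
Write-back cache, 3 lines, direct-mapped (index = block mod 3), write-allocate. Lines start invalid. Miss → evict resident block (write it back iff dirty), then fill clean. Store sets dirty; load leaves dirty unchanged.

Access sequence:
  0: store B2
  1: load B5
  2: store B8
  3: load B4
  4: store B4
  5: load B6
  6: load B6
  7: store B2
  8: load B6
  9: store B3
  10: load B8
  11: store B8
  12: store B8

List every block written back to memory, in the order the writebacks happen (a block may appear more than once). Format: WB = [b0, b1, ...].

0: W B2 -> L2 miss  d=D]
1: R B5 -> L2 miss wb->B2  d=-]
2: W B8 -> L2 miss  d=D]
3: R B4 -> L1 miss  d=-]
4: W B4 -> L1 hit  d=D]
5: R B6 -> L0 miss  d=-]
6: R B6 -> L0 hit  d=-]
7: W B2 -> L2 miss wb->B8  d=D]
8: R B6 -> L0 hit  d=-]
9: W B3 -> L0 miss  d=D]
10: R B8 -> L2 miss wb->B2  d=-]
11: W B8 -> L2 hit  d=D]
12: W B8 -> L2 hit  d=D]

WB = [2, 8, 2]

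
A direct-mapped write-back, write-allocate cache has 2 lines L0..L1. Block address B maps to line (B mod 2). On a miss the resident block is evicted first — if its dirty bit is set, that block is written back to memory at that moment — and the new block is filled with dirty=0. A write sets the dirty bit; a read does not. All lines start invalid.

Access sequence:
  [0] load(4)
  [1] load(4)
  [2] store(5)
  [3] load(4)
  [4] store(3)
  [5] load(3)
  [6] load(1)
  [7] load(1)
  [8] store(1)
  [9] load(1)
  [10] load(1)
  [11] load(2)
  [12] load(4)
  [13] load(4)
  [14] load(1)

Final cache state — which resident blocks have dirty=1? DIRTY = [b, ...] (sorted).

  0 | R B4 → L0 miss [-]
  1 | R B4 → L0 hit [-]
  2 | W B5 → L1 miss [D]
  3 | R B4 → L0 hit [-]
  4 | W B3 → L1 miss wb→B5 [D]
  5 | R B3 → L1 hit [D]
  6 | R B1 → L1 miss wb→B3 [-]
  7 | R B1 → L1 hit [-]
  8 | W B1 → L1 hit [D]
  9 | R B1 → L1 hit [D]
  10 | R B1 → L1 hit [D]
  11 | R B2 → L0 miss [-]
  12 | R B4 → L0 miss [-]
  13 | R B4 → L0 hit [-]
  14 | R B1 → L1 hit [D]

DIRTY = [1]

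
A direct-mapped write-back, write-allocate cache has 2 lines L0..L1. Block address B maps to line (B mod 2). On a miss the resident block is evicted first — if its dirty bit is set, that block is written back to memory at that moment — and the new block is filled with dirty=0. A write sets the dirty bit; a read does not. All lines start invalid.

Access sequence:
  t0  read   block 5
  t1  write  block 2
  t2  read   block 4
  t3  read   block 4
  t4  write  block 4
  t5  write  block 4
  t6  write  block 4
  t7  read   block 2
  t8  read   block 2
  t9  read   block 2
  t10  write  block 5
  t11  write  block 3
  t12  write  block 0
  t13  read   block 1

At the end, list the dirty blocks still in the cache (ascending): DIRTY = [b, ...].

0: R B5 → L1 miss [-]
1: W B2 → L0 miss [D]
2: R B4 → L0 miss wb→B2 [-]
3: R B4 → L0 hit [-]
4: W B4 → L0 hit [D]
5: W B4 → L0 hit [D]
6: W B4 → L0 hit [D]
7: R B2 → L0 miss wb→B4 [-]
8: R B2 → L0 hit [-]
9: R B2 → L0 hit [-]
10: W B5 → L1 hit [D]
11: W B3 → L1 miss wb→B5 [D]
12: W B0 → L0 miss [D]
13: R B1 → L1 miss wb→B3 [-]

DIRTY = [0]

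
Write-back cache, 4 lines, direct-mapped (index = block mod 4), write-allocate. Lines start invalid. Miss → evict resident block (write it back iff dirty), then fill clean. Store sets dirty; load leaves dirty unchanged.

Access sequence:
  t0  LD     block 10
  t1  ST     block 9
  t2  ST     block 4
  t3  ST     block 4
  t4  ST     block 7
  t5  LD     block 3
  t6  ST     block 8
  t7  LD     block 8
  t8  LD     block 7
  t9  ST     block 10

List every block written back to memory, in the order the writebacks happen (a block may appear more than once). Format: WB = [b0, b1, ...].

  0 | R B10 → L2 miss [-]
  1 | W B9 → L1 miss [D]
  2 | W B4 → L0 miss [D]
  3 | W B4 → L0 hit [D]
  4 | W B7 → L3 miss [D]
  5 | R B3 → L3 miss wb→B7 [-]
  6 | W B8 → L0 miss wb→B4 [D]
  7 | R B8 → L0 hit [D]
  8 | R B7 → L3 miss [-]
  9 | W B10 → L2 hit [D]

WB = [7, 4]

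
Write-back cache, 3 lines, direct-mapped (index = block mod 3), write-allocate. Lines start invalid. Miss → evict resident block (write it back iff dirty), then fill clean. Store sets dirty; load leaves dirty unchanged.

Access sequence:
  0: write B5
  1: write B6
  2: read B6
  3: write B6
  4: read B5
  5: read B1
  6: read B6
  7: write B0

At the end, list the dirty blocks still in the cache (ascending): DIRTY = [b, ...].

DIRTY = [0, 5]

  0 | W B5 → L2 miss [D]
  1 | W B6 → L0 miss [D]
  2 | R B6 → L0 hit [D]
  3 | W B6 → L0 hit [D]
  4 | R B5 → L2 hit [D]
  5 | R B1 → L1 miss [-]
  6 | R B6 → L0 hit [D]
  7 | W B0 → L0 miss wb→B6 [D]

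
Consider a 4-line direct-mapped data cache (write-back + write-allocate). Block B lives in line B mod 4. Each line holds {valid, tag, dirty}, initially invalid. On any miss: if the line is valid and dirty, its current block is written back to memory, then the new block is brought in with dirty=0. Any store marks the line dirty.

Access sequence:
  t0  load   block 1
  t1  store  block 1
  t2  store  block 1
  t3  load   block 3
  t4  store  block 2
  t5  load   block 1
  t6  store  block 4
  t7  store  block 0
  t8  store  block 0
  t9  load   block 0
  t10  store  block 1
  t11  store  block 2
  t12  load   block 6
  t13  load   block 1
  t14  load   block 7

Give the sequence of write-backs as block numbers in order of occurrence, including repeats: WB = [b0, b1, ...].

WB = [4, 2]

  0 | R B1 → L1 miss [-]
  1 | W B1 → L1 hit [D]
  2 | W B1 → L1 hit [D]
  3 | R B3 → L3 miss [-]
  4 | W B2 → L2 miss [D]
  5 | R B1 → L1 hit [D]
  6 | W B4 → L0 miss [D]
  7 | W B0 → L0 miss wb→B4 [D]
  8 | W B0 → L0 hit [D]
  9 | R B0 → L0 hit [D]
  10 | W B1 → L1 hit [D]
  11 | W B2 → L2 hit [D]
  12 | R B6 → L2 miss wb→B2 [-]
  13 | R B1 → L1 hit [D]
  14 | R B7 → L3 miss [-]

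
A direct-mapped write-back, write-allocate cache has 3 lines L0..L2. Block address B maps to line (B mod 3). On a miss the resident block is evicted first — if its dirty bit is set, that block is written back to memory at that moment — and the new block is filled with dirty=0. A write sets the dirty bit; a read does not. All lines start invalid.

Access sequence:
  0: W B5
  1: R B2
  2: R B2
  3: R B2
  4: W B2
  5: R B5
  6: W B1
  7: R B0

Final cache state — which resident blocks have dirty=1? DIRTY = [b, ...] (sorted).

DIRTY = [1]

0: W B5 → L2 miss [D]
1: R B2 → L2 miss wb→B5 [-]
2: R B2 → L2 hit [-]
3: R B2 → L2 hit [-]
4: W B2 → L2 hit [D]
5: R B5 → L2 miss wb→B2 [-]
6: W B1 → L1 miss [D]
7: R B0 → L0 miss [-]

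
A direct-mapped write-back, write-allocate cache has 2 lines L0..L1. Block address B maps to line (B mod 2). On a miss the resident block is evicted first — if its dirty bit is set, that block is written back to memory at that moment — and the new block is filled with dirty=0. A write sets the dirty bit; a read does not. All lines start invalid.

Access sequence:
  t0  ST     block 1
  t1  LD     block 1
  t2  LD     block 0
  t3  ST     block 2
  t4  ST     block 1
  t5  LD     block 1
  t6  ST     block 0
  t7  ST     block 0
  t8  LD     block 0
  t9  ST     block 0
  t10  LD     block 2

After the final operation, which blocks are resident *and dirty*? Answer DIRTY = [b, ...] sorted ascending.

DIRTY = [1]

0: W B1 -> L1 miss  d=D]
1: R B1 -> L1 hit  d=D]
2: R B0 -> L0 miss  d=-]
3: W B2 -> L0 miss  d=D]
4: W B1 -> L1 hit  d=D]
5: R B1 -> L1 hit  d=D]
6: W B0 -> L0 miss wb->B2  d=D]
7: W B0 -> L0 hit  d=D]
8: R B0 -> L0 hit  d=D]
9: W B0 -> L0 hit  d=D]
10: R B2 -> L0 miss wb->B0  d=-]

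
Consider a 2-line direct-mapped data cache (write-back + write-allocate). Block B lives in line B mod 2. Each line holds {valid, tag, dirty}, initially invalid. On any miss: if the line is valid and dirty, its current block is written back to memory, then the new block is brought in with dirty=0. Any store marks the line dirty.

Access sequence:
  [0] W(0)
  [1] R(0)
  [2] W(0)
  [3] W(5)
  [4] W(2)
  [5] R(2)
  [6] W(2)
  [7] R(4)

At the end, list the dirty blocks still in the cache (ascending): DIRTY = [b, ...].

0: W B0 → L0 miss [D]
1: R B0 → L0 hit [D]
2: W B0 → L0 hit [D]
3: W B5 → L1 miss [D]
4: W B2 → L0 miss wb→B0 [D]
5: R B2 → L0 hit [D]
6: W B2 → L0 hit [D]
7: R B4 → L0 miss wb→B2 [-]

DIRTY = [5]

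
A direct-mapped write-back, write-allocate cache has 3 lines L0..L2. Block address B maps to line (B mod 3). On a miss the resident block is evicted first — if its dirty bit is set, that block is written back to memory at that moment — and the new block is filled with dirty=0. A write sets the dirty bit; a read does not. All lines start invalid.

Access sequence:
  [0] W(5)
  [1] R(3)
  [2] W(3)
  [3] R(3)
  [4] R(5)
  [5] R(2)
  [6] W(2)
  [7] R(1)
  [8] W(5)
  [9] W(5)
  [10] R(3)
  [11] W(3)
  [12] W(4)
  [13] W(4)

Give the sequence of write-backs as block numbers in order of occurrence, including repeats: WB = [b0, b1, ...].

WB = [5, 2]

  0 | W B5 → L2 miss [D]
  1 | R B3 → L0 miss [-]
  2 | W B3 → L0 hit [D]
  3 | R B3 → L0 hit [D]
  4 | R B5 → L2 hit [D]
  5 | R B2 → L2 miss wb→B5 [-]
  6 | W B2 → L2 hit [D]
  7 | R B1 → L1 miss [-]
  8 | W B5 → L2 miss wb→B2 [D]
  9 | W B5 → L2 hit [D]
  10 | R B3 → L0 hit [D]
  11 | W B3 → L0 hit [D]
  12 | W B4 → L1 miss [D]
  13 | W B4 → L1 hit [D]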